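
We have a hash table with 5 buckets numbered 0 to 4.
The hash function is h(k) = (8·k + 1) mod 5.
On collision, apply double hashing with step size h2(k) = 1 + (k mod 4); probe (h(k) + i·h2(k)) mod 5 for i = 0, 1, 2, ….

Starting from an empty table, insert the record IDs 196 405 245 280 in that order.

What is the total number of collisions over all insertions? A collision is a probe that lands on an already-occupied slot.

196 hashes to 4; slot 4 is free => place at 4.
405 hashes to 1; slot 1 is free => place at 1.
245 hashes to 1, h2=2; 1 taken => place at 3.
280 hashes to 1, h2=1; 1 taken => place at 2.
Table: [_, 405, 280, 245, 196]

2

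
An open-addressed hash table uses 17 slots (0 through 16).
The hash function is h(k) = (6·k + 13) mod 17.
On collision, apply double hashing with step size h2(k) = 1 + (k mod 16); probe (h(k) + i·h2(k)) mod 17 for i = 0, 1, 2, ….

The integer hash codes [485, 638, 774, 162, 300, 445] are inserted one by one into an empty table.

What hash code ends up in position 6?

774

Insert 485: h=16, slot 16 empty => index 16.
Insert 638: h=16, h2=15, slot 16 occupied => index 14.
Insert 774: h=16, h2=7, slot 16 occupied => index 6.
Insert 162: h=16, h2=3, slot 16 occupied => index 2.
Insert 300: h=11, slot 11 empty => index 11.
Insert 445: h=14, h2=14, slots 14,11 occupied => index 8.
Table: [-, -, 162, -, -, -, 774, -, 445, -, -, 300, -, -, 638, -, 485]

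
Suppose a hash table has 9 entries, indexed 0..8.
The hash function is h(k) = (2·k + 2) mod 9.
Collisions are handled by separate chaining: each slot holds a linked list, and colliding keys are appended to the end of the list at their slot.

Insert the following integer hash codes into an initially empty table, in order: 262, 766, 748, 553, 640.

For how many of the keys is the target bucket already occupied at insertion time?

262 → bucket 4
766 → bucket 4 (collision)
748 → bucket 4 (collision)
553 → bucket 1
640 → bucket 4 (collision)
Final buckets:
0: -
1: 553
2: -
3: -
4: 262 -> 766 -> 748 -> 640
5: -
6: -
7: -
8: -

3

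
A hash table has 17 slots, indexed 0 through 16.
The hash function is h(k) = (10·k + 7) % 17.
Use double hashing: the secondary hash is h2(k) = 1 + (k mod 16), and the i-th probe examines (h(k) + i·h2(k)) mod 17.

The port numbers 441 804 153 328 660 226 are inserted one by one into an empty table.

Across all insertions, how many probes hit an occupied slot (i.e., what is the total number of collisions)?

441: h=14 -> slot 14
804: h=6 -> slot 6
153: h=7 -> slot 7
328: h=6, h2=9, probe 6,15 -> slot 15
660: h=11 -> slot 11
226: h=6, h2=3, probe 6,9 -> slot 9
Table: [_, _, _, _, _, _, 804, 153, _, 226, _, 660, _, _, 441, 328, _]

2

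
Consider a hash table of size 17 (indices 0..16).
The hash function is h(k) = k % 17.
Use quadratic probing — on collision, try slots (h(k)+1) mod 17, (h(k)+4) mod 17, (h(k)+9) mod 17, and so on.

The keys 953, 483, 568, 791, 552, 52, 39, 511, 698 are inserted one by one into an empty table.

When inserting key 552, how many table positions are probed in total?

953 hashes to 1; slot 1 is free => place at 1.
483 hashes to 7; slot 7 is free => place at 7.
568 hashes to 7; 7 taken => place at 8.
791 hashes to 9; slot 9 is free => place at 9.
552 hashes to 8; 8,9 taken => place at 12.
52 hashes to 1; 1 taken => place at 2.
39 hashes to 5; slot 5 is free => place at 5.
511 hashes to 1; 1,2,5 taken => place at 10.
698 hashes to 1; 1,2,5,10 taken => place at 0.
Table: [698, 953, 52, -, -, 39, -, 483, 568, 791, 511, -, 552, -, -, -, -]

3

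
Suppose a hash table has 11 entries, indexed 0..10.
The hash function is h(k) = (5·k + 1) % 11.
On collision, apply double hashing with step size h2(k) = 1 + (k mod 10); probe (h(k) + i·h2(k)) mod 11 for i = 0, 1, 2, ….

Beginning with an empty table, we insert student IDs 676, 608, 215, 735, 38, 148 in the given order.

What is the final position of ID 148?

676: h=4 -> slot 4
608: h=5 -> slot 5
215: h=9 -> slot 9
735: h=2 -> slot 2
38: h=4, h2=9, probe 4,2,0 -> slot 0
148: h=4, h2=9, probe 4,2,0,9,7 -> slot 7
Table: [38, ., 735, ., 676, 608, ., 148, ., 215, .]

7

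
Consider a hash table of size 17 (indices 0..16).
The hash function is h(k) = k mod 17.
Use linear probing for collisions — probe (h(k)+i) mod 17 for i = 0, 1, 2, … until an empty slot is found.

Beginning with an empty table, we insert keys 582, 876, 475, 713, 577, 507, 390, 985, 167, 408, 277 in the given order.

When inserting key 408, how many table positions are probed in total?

582 hashes to 4; slot 4 is free -> place at 4.
876 hashes to 9; slot 9 is free -> place at 9.
475 hashes to 16; slot 16 is free -> place at 16.
713 hashes to 16; 16 taken -> place at 0.
577 hashes to 16; 16,0 taken -> place at 1.
507 hashes to 14; slot 14 is free -> place at 14.
390 hashes to 16; 16,0,1 taken -> place at 2.
985 hashes to 16; 16,0,1,2 taken -> place at 3.
167 hashes to 14; 14 taken -> place at 15.
408 hashes to 0; 0,1,2,3,4 taken -> place at 5.
277 hashes to 5; 5 taken -> place at 6.
Table: [713, 577, 390, 985, 582, 408, 277, ∅, ∅, 876, ∅, ∅, ∅, ∅, 507, 167, 475]

6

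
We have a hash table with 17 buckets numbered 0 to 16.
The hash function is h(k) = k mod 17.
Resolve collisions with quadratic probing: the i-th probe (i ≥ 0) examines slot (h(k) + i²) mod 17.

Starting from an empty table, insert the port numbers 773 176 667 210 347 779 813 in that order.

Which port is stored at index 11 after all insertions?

347

773 hashes to 8; slot 8 is free => place at 8.
176 hashes to 6; slot 6 is free => place at 6.
667 hashes to 4; slot 4 is free => place at 4.
210 hashes to 6; 6 taken => place at 7.
347 hashes to 7; 7,8 taken => place at 11.
779 hashes to 14; slot 14 is free => place at 14.
813 hashes to 14; 14 taken => place at 15.
Table: [-, -, -, -, 667, -, 176, 210, 773, -, -, 347, -, -, 779, 813, -]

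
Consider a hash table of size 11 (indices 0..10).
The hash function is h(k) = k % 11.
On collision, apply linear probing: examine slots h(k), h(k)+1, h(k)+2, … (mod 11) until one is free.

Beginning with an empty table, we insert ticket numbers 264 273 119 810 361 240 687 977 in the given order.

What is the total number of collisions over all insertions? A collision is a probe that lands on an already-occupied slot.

264 hashes to 0; slot 0 is free => place at 0.
273 hashes to 9; slot 9 is free => place at 9.
119 hashes to 9; 9 taken => place at 10.
810 hashes to 7; slot 7 is free => place at 7.
361 hashes to 9; 9,10,0 taken => place at 1.
240 hashes to 9; 9,10,0,1 taken => place at 2.
687 hashes to 5; slot 5 is free => place at 5.
977 hashes to 9; 9,10,0,1,2 taken => place at 3.
Table: [264, 361, 240, 977, ., 687, ., 810, ., 273, 119]

13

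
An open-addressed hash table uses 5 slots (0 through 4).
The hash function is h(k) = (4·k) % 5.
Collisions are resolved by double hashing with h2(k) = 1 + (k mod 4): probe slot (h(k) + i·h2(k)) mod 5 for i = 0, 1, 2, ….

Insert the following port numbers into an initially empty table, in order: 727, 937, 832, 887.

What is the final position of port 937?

Insert 727: h=3, slot 3 empty → index 3.
Insert 937: h=3, h2=2, slot 3 occupied → index 0.
Insert 832: h=3, h2=1, slot 3 occupied → index 4.
Insert 887: h=3, h2=4, slot 3 occupied → index 2.
Table: [937, —, 887, 727, 832]

0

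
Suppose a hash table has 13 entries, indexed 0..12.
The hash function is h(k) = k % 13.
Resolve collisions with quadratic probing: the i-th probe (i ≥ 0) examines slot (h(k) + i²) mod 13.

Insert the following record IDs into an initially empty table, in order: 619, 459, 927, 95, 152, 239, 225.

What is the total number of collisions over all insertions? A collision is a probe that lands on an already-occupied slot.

9

Insert 619: h=8, slot 8 empty => index 8.
Insert 459: h=4, slot 4 empty => index 4.
Insert 927: h=4, slot 4 occupied => index 5.
Insert 95: h=4, slots 4,5,8 occupied => index 0.
Insert 152: h=9, slot 9 empty => index 9.
Insert 239: h=5, slot 5 occupied => index 6.
Insert 225: h=4, slots 4,5,8,0 occupied => index 7.
Table: [95, -, -, -, 459, 927, 239, 225, 619, 152, -, -, -]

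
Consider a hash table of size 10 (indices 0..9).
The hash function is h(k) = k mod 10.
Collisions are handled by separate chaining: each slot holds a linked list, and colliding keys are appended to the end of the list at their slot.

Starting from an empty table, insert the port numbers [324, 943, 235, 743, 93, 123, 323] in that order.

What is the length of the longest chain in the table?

5

324 → bucket 4
943 → bucket 3
235 → bucket 5
743 → bucket 3 (collision)
93 → bucket 3 (collision)
123 → bucket 3 (collision)
323 → bucket 3 (collision)
Final buckets:
0: .
1: .
2: .
3: 943 -> 743 -> 93 -> 123 -> 323
4: 324
5: 235
6: .
7: .
8: .
9: .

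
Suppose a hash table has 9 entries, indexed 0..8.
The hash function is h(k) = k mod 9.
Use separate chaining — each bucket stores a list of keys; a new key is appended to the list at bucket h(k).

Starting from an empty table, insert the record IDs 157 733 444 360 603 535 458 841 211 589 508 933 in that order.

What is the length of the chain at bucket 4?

157 → bucket 4
733 → bucket 4 (collision)
444 → bucket 3
360 → bucket 0
603 → bucket 0 (collision)
535 → bucket 4 (collision)
458 → bucket 8
841 → bucket 4 (collision)
211 → bucket 4 (collision)
589 → bucket 4 (collision)
508 → bucket 4 (collision)
933 → bucket 6
Final buckets:
0: 360 -> 603
1: -
2: -
3: 444
4: 157 -> 733 -> 535 -> 841 -> 211 -> 589 -> 508
5: -
6: 933
7: -
8: 458

7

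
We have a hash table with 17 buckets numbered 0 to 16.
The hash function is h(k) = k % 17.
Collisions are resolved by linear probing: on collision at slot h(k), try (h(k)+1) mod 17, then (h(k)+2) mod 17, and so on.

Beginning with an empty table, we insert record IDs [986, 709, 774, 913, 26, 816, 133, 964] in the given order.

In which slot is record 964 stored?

15

986: h=0 -> slot 0
709: h=12 -> slot 12
774: h=9 -> slot 9
913: h=12, probe 12,13 -> slot 13
26: h=9, probe 9,10 -> slot 10
816: h=0, probe 0,1 -> slot 1
133: h=14 -> slot 14
964: h=12, probe 12,13,14,15 -> slot 15
Table: [986, 816, —, —, —, —, —, —, —, 774, 26, —, 709, 913, 133, 964, —]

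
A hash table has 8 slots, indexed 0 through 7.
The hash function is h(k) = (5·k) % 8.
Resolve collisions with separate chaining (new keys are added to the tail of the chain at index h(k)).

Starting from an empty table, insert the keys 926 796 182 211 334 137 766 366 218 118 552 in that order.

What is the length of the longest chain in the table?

Insert 926: h=6, bucket 6 empty → new chain.
Insert 796: h=4, bucket 4 empty → new chain.
Insert 182: h=6, bucket 6 nonempty → append to chain.
Insert 211: h=7, bucket 7 empty → new chain.
Insert 334: h=6, bucket 6 nonempty → append to chain.
Insert 137: h=5, bucket 5 empty → new chain.
Insert 766: h=6, bucket 6 nonempty → append to chain.
Insert 366: h=6, bucket 6 nonempty → append to chain.
Insert 218: h=2, bucket 2 empty → new chain.
Insert 118: h=6, bucket 6 nonempty → append to chain.
Insert 552: h=0, bucket 0 empty → new chain.
Final buckets:
0: 552
1: -
2: 218
3: -
4: 796
5: 137
6: 926 -> 182 -> 334 -> 766 -> 366 -> 118
7: 211

6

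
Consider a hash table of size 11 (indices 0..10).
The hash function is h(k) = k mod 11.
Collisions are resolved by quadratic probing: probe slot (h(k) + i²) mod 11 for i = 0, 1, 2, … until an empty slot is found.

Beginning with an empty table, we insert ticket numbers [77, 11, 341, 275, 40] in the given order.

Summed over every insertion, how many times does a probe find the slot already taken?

77 hashes to 0; slot 0 is free -> place at 0.
11 hashes to 0; 0 taken -> place at 1.
341 hashes to 0; 0,1 taken -> place at 4.
275 hashes to 0; 0,1,4 taken -> place at 9.
40 hashes to 7; slot 7 is free -> place at 7.
Table: [77, 11, ∅, ∅, 341, ∅, ∅, 40, ∅, 275, ∅]

6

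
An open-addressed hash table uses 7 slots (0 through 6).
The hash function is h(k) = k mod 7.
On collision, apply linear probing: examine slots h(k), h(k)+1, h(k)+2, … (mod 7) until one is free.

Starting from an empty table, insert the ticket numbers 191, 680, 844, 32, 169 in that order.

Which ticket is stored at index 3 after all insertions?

Insert 191: h=2, slot 2 empty => index 2.
Insert 680: h=1, slot 1 empty => index 1.
Insert 844: h=4, slot 4 empty => index 4.
Insert 32: h=4, slot 4 occupied => index 5.
Insert 169: h=1, slots 1,2 occupied => index 3.
Table: [-, 680, 191, 169, 844, 32, -]

169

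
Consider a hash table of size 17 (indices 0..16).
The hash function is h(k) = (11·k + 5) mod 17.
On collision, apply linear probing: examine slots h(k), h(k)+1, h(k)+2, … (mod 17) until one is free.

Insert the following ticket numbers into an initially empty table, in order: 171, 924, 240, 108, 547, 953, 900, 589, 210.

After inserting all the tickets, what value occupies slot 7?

589

Insert 171: h=16, slot 16 empty → index 16.
Insert 924: h=3, slot 3 empty → index 3.
Insert 240: h=10, slot 10 empty → index 10.
Insert 108: h=3, slot 3 occupied → index 4.
Insert 547: h=4, slot 4 occupied → index 5.
Insert 953: h=16, slot 16 occupied → index 0.
Insert 900: h=11, slot 11 empty → index 11.
Insert 589: h=7, slot 7 empty → index 7.
Insert 210: h=3, slots 3,4,5 occupied → index 6.
Table: [953, —, —, 924, 108, 547, 210, 589, —, —, 240, 900, —, —, —, —, 171]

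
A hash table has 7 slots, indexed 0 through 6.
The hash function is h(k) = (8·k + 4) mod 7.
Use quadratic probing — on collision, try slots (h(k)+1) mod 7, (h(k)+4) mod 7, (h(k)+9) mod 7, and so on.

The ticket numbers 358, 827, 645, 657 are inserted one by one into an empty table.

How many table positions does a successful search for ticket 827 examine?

358: h=5 => slot 5
827: h=5, probe 5,6 => slot 6
645: h=5, probe 5,6,2 => slot 2
657: h=3 => slot 3
Table: [-, -, 645, 657, -, 358, 827]
Lookup 827: h=5, probe 5,6 → found at 6.

2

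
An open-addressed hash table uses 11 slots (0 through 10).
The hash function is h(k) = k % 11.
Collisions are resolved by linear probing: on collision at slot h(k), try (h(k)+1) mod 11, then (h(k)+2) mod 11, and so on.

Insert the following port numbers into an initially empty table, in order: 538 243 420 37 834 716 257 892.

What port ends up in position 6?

892

538: h=10 => slot 10
243: h=1 => slot 1
420: h=2 => slot 2
37: h=4 => slot 4
834: h=9 => slot 9
716: h=1, probe 1,2,3 => slot 3
257: h=4, probe 4,5 => slot 5
892: h=1, probe 1,2,3,4,5,6 => slot 6
Table: [∅, 243, 420, 716, 37, 257, 892, ∅, ∅, 834, 538]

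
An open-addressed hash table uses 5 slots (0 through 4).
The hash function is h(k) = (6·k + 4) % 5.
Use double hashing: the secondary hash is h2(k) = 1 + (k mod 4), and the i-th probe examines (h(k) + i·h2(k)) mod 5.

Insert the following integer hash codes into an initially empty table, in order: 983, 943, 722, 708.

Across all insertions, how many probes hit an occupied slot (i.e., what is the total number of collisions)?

3

983: h=2 → slot 2
943: h=2, h2=4, probe 2,1 → slot 1
722: h=1, h2=3, probe 1,4 → slot 4
708: h=2, h2=1, probe 2,3 → slot 3
Table: [∅, 943, 983, 708, 722]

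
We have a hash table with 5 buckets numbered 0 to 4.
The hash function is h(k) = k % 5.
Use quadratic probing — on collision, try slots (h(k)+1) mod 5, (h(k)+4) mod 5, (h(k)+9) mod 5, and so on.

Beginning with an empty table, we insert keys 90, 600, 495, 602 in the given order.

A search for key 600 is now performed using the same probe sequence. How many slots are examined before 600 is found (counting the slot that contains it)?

2

90: h=0 → slot 0
600: h=0, probe 0,1 → slot 1
495: h=0, probe 0,1,4 → slot 4
602: h=2 → slot 2
Table: [90, 600, 602, ., 495]
Lookup 600: h=0, probe 0,1 → found at 1.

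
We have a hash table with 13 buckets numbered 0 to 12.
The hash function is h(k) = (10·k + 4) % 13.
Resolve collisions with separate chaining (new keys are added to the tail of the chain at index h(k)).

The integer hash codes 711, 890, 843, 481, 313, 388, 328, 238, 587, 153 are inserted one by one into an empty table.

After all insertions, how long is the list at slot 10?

2

711 -> bucket 3
890 -> bucket 12
843 -> bucket 10
481 -> bucket 4
313 -> bucket 1
388 -> bucket 10 (collision)
328 -> bucket 8
238 -> bucket 5
587 -> bucket 11
153 -> bucket 0
Final buckets:
0: 153
1: 313
2: ∅
3: 711
4: 481
5: 238
6: ∅
7: ∅
8: 328
9: ∅
10: 843 -> 388
11: 587
12: 890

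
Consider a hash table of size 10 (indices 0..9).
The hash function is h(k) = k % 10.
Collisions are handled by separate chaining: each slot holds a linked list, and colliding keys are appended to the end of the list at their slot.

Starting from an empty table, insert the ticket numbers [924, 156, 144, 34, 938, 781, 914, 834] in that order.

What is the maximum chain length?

5

924 -> bucket 4
156 -> bucket 6
144 -> bucket 4 (collision)
34 -> bucket 4 (collision)
938 -> bucket 8
781 -> bucket 1
914 -> bucket 4 (collision)
834 -> bucket 4 (collision)
Final buckets:
0: _
1: 781
2: _
3: _
4: 924 -> 144 -> 34 -> 914 -> 834
5: _
6: 156
7: _
8: 938
9: _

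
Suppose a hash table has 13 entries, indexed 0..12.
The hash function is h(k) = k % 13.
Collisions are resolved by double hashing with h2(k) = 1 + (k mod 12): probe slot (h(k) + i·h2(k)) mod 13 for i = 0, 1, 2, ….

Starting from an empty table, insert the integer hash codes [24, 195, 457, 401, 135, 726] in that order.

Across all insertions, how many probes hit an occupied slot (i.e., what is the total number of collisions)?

24: h=11 -> slot 11
195: h=0 -> slot 0
457: h=2 -> slot 2
401: h=11, h2=6, probe 11,4 -> slot 4
135: h=5 -> slot 5
726: h=11, h2=7, probe 11,5,12 -> slot 12
Table: [195, _, 457, _, 401, 135, _, _, _, _, _, 24, 726]

3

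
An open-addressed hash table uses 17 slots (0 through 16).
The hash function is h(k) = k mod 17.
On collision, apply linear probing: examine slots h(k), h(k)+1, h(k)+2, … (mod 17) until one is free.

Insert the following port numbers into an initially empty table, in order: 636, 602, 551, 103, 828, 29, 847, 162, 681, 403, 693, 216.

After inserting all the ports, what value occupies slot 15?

Insert 636: h=7, slot 7 empty => index 7.
Insert 602: h=7, slot 7 occupied => index 8.
Insert 551: h=7, slots 7,8 occupied => index 9.
Insert 103: h=1, slot 1 empty => index 1.
Insert 828: h=12, slot 12 empty => index 12.
Insert 29: h=12, slot 12 occupied => index 13.
Insert 847: h=14, slot 14 empty => index 14.
Insert 162: h=9, slot 9 occupied => index 10.
Insert 681: h=1, slot 1 occupied => index 2.
Insert 403: h=12, slots 12,13,14 occupied => index 15.
Insert 693: h=13, slots 13,14,15 occupied => index 16.
Insert 216: h=12, slots 12,13,14,15,16 occupied => index 0.
Table: [216, 103, 681, ∅, ∅, ∅, ∅, 636, 602, 551, 162, ∅, 828, 29, 847, 403, 693]

403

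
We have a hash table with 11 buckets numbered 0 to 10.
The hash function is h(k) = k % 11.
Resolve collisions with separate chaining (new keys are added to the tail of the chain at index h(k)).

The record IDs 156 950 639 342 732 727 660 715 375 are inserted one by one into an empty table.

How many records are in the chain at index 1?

4

Insert 156: h=2, bucket 2 empty -> new chain.
Insert 950: h=4, bucket 4 empty -> new chain.
Insert 639: h=1, bucket 1 empty -> new chain.
Insert 342: h=1, bucket 1 nonempty -> append to chain.
Insert 732: h=6, bucket 6 empty -> new chain.
Insert 727: h=1, bucket 1 nonempty -> append to chain.
Insert 660: h=0, bucket 0 empty -> new chain.
Insert 715: h=0, bucket 0 nonempty -> append to chain.
Insert 375: h=1, bucket 1 nonempty -> append to chain.
Final buckets:
0: 660 -> 715
1: 639 -> 342 -> 727 -> 375
2: 156
3: -
4: 950
5: -
6: 732
7: -
8: -
9: -
10: -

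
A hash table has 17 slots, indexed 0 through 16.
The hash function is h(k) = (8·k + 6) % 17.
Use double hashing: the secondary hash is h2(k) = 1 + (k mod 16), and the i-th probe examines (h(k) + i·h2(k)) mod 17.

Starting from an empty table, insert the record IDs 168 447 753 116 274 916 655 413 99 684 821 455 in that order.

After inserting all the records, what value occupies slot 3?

168: h=7 → slot 7
447: h=12 → slot 12
753: h=12, h2=2, probe 12,14 → slot 14
116: h=16 → slot 16
274: h=5 → slot 5
916: h=7, h2=5, probe 7,12,0 → slot 0
655: h=10 → slot 10
413: h=12, h2=14, probe 12,9 → slot 9
99: h=16, h2=4, probe 16,3 → slot 3
684: h=4 → slot 4
821: h=12, h2=6, probe 12,1 → slot 1
455: h=8 → slot 8
Table: [916, 821, ∅, 99, 684, 274, ∅, 168, 455, 413, 655, ∅, 447, ∅, 753, ∅, 116]

99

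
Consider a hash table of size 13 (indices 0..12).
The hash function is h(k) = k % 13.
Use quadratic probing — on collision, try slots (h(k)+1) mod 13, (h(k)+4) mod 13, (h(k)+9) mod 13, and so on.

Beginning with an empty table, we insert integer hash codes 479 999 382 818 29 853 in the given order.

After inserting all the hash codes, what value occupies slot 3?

479: h=11 => slot 11
999: h=11, probe 11,12 => slot 12
382: h=5 => slot 5
818: h=12, probe 12,0 => slot 0
29: h=3 => slot 3
853: h=8 => slot 8
Table: [818, —, —, 29, —, 382, —, —, 853, —, —, 479, 999]

29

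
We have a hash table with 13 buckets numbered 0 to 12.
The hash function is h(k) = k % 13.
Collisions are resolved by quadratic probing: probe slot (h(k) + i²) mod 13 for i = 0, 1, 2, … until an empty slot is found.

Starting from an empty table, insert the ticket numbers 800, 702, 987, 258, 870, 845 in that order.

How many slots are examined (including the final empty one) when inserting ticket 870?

3

800: h=7 → slot 7
702: h=0 → slot 0
987: h=12 → slot 12
258: h=11 → slot 11
870: h=12, probe 12,0,3 → slot 3
845: h=0, probe 0,1 → slot 1
Table: [702, 845, _, 870, _, _, _, 800, _, _, _, 258, 987]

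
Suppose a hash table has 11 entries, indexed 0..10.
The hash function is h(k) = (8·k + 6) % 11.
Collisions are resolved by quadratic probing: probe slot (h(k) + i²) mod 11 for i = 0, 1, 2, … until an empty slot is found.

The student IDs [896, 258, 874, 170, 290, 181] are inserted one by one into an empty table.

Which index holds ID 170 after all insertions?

0

896: h=2 => slot 2
258: h=2, probe 2,3 => slot 3
874: h=2, probe 2,3,6 => slot 6
170: h=2, probe 2,3,6,0 => slot 0
290: h=5 => slot 5
181: h=2, probe 2,3,6,0,7 => slot 7
Table: [170, _, 896, 258, _, 290, 874, 181, _, _, _]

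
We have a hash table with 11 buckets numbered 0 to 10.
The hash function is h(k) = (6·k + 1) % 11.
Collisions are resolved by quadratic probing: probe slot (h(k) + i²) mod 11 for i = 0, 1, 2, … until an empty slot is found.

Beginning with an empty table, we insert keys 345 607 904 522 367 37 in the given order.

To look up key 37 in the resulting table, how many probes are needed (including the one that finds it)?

3

345: h=3 → slot 3
607: h=2 → slot 2
904: h=2, probe 2,3,6 → slot 6
522: h=9 → slot 9
367: h=3, probe 3,4 → slot 4
37: h=3, probe 3,4,7 → slot 7
Table: [∅, ∅, 607, 345, 367, ∅, 904, 37, ∅, 522, ∅]
Lookup 37: h=3, probe 3,4,7 → found at 7.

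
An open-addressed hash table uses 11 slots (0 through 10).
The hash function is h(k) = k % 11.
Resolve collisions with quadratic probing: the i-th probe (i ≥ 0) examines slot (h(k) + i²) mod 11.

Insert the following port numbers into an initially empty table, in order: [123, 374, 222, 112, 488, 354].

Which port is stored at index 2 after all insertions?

123 hashes to 2; slot 2 is free => place at 2.
374 hashes to 0; slot 0 is free => place at 0.
222 hashes to 2; 2 taken => place at 3.
112 hashes to 2; 2,3 taken => place at 6.
488 hashes to 4; slot 4 is free => place at 4.
354 hashes to 2; 2,3,6,0 taken => place at 7.
Table: [374, _, 123, 222, 488, _, 112, 354, _, _, _]

123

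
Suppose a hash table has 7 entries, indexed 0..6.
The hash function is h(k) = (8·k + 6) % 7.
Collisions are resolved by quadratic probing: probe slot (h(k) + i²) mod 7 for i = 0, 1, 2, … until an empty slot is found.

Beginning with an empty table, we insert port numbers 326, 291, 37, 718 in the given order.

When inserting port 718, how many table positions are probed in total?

326: h=3 -> slot 3
291: h=3, probe 3,4 -> slot 4
37: h=1 -> slot 1
718: h=3, probe 3,4,0 -> slot 0
Table: [718, 37, -, 326, 291, -, -]

3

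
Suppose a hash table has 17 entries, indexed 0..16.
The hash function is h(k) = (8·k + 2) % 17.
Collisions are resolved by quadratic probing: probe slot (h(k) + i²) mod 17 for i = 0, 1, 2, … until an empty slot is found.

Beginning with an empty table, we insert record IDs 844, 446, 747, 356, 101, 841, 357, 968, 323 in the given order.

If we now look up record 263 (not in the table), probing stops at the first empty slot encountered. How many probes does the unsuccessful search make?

Insert 844: h=5, slot 5 empty => index 5.
Insert 446: h=0, slot 0 empty => index 0.
Insert 747: h=11, slot 11 empty => index 11.
Insert 356: h=11, slot 11 occupied => index 12.
Insert 101: h=11, slots 11,12 occupied => index 15.
Insert 841: h=15, slot 15 occupied => index 16.
Insert 357: h=2, slot 2 empty => index 2.
Insert 968: h=11, slots 11,12,15 occupied => index 3.
Insert 323: h=2, slots 2,3 occupied => index 6.
Table: [446, ., 357, 968, ., 844, 323, ., ., ., ., 747, 356, ., ., 101, 841]
Lookup 263: h=15, probe 15,16,2,7 → slot 7 empty, not found.

4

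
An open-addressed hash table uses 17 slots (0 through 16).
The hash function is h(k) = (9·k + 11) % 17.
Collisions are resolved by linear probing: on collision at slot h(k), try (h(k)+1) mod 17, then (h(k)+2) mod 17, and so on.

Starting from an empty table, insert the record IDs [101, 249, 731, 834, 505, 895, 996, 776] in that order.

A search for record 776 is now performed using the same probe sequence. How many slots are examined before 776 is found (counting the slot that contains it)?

Insert 101: h=2, slot 2 empty => index 2.
Insert 249: h=8, slot 8 empty => index 8.
Insert 731: h=11, slot 11 empty => index 11.
Insert 834: h=3, slot 3 empty => index 3.
Insert 505: h=0, slot 0 empty => index 0.
Insert 895: h=8, slot 8 occupied => index 9.
Insert 996: h=16, slot 16 empty => index 16.
Insert 776: h=8, slots 8,9 occupied => index 10.
Table: [505, -, 101, 834, -, -, -, -, 249, 895, 776, 731, -, -, -, -, 996]
Lookup 776: h=8, probe 8,9,10 → found at 10.

3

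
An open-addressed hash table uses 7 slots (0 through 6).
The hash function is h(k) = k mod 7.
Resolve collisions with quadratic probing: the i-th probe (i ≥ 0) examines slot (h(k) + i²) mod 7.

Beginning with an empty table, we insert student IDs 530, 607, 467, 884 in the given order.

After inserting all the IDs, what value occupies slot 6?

530 hashes to 5; slot 5 is free → place at 5.
607 hashes to 5; 5 taken → place at 6.
467 hashes to 5; 5,6 taken → place at 2.
884 hashes to 2; 2 taken → place at 3.
Table: [_, _, 467, 884, _, 530, 607]

607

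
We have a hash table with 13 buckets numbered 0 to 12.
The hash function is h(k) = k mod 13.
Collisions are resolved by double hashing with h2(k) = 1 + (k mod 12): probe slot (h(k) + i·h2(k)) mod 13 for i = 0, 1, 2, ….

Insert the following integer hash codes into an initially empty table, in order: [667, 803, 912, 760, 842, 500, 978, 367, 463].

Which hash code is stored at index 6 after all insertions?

Insert 667: h=4, slot 4 empty -> index 4.
Insert 803: h=10, slot 10 empty -> index 10.
Insert 912: h=2, slot 2 empty -> index 2.
Insert 760: h=6, slot 6 empty -> index 6.
Insert 842: h=10, h2=3, slot 10 occupied -> index 0.
Insert 500: h=6, h2=9, slots 6,2 occupied -> index 11.
Insert 978: h=3, slot 3 empty -> index 3.
Insert 367: h=3, h2=8, slots 3,11,6 occupied -> index 1.
Insert 463: h=8, slot 8 empty -> index 8.
Table: [842, 367, 912, 978, 667, ∅, 760, ∅, 463, ∅, 803, 500, ∅]

760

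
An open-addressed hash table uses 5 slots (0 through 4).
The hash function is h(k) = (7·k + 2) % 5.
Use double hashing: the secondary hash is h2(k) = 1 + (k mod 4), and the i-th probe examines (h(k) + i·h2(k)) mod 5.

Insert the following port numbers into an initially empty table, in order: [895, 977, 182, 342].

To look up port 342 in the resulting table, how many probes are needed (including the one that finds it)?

4

895: h=2 => slot 2
977: h=1 => slot 1
182: h=1, h2=3, probe 1,4 => slot 4
342: h=1, h2=3, probe 1,4,2,0 => slot 0
Table: [342, 977, 895, —, 182]
Lookup 342: h=1, h2=3, probe 1,4,2,0 → found at 0.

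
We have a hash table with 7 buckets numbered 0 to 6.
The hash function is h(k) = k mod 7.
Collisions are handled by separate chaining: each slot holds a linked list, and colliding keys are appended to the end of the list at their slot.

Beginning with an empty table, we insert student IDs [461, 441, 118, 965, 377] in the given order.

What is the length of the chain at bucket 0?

1

461 → bucket 6
441 → bucket 0
118 → bucket 6 (collision)
965 → bucket 6 (collision)
377 → bucket 6 (collision)
Final buckets:
0: 441
1: _
2: _
3: _
4: _
5: _
6: 461 -> 118 -> 965 -> 377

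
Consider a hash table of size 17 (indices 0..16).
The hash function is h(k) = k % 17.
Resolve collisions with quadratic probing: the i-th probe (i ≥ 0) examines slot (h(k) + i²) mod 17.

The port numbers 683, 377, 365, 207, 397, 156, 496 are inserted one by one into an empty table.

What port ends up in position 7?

683 hashes to 3; slot 3 is free → place at 3.
377 hashes to 3; 3 taken → place at 4.
365 hashes to 8; slot 8 is free → place at 8.
207 hashes to 3; 3,4 taken → place at 7.
397 hashes to 6; slot 6 is free → place at 6.
156 hashes to 3; 3,4,7 taken → place at 12.
496 hashes to 3; 3,4,7,12 taken → place at 2.
Table: [—, —, 496, 683, 377, —, 397, 207, 365, —, —, —, 156, —, —, —, —]

207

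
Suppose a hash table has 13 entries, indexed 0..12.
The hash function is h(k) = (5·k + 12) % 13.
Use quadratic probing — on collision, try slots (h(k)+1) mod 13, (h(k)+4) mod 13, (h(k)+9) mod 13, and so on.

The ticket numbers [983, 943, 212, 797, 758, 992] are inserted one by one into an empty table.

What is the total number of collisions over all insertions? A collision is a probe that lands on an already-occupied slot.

6

983 hashes to 0; slot 0 is free -> place at 0.
943 hashes to 8; slot 8 is free -> place at 8.
212 hashes to 6; slot 6 is free -> place at 6.
797 hashes to 6; 6 taken -> place at 7.
758 hashes to 6; 6,7 taken -> place at 10.
992 hashes to 6; 6,7,10 taken -> place at 2.
Table: [983, _, 992, _, _, _, 212, 797, 943, _, 758, _, _]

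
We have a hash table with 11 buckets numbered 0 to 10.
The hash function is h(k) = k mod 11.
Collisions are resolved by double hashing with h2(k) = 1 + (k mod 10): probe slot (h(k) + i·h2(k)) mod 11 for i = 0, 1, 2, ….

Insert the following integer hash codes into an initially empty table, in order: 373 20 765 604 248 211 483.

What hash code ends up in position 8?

211

Insert 373: h=10, slot 10 empty → index 10.
Insert 20: h=9, slot 9 empty → index 9.
Insert 765: h=6, slot 6 empty → index 6.
Insert 604: h=10, h2=5, slot 10 occupied → index 4.
Insert 248: h=6, h2=9, slots 6,4 occupied → index 2.
Insert 211: h=2, h2=2, slots 2,4,6 occupied → index 8.
Insert 483: h=10, h2=4, slot 10 occupied → index 3.
Table: [∅, ∅, 248, 483, 604, ∅, 765, ∅, 211, 20, 373]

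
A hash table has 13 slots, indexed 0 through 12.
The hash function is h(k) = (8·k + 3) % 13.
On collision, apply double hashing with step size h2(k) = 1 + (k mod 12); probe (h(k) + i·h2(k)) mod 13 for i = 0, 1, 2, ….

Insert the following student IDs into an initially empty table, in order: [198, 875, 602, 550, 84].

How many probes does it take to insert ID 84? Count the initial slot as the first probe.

2

Insert 198: h=1, slot 1 empty => index 1.
Insert 875: h=9, slot 9 empty => index 9.
Insert 602: h=9, h2=3, slot 9 occupied => index 12.
Insert 550: h=9, h2=11, slot 9 occupied => index 7.
Insert 84: h=12, h2=1, slot 12 occupied => index 0.
Table: [84, 198, ., ., ., ., ., 550, ., 875, ., ., 602]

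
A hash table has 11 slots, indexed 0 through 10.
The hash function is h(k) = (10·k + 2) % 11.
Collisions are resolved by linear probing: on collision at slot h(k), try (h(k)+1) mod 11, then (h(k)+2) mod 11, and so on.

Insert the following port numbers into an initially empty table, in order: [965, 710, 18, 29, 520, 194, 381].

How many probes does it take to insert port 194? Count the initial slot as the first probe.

965: h=5 => slot 5
710: h=7 => slot 7
18: h=6 => slot 6
29: h=6, probe 6,7,8 => slot 8
520: h=10 => slot 10
194: h=6, probe 6,7,8,9 => slot 9
381: h=6, probe 6,7,8,9,10,0 => slot 0
Table: [381, ∅, ∅, ∅, ∅, 965, 18, 710, 29, 194, 520]

4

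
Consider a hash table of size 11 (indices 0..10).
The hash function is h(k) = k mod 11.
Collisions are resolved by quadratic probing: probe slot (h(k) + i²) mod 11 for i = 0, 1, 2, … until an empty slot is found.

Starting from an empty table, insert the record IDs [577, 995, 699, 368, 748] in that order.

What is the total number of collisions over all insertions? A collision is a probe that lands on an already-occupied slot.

577 hashes to 5; slot 5 is free -> place at 5.
995 hashes to 5; 5 taken -> place at 6.
699 hashes to 6; 6 taken -> place at 7.
368 hashes to 5; 5,6 taken -> place at 9.
748 hashes to 0; slot 0 is free -> place at 0.
Table: [748, ., ., ., ., 577, 995, 699, ., 368, .]

4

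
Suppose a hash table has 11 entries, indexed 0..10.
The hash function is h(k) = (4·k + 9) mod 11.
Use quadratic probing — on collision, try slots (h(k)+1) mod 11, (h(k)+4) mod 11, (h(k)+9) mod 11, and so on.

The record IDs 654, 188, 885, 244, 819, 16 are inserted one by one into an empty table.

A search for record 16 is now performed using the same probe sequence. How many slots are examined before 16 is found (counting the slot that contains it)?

4

654 hashes to 7; slot 7 is free -> place at 7.
188 hashes to 2; slot 2 is free -> place at 2.
885 hashes to 7; 7 taken -> place at 8.
244 hashes to 6; slot 6 is free -> place at 6.
819 hashes to 7; 7,8 taken -> place at 0.
16 hashes to 7; 7,8,0 taken -> place at 5.
Table: [819, -, 188, -, -, 16, 244, 654, 885, -, -]
Lookup 16: h=7, probe 7,8,0,5 → found at 5.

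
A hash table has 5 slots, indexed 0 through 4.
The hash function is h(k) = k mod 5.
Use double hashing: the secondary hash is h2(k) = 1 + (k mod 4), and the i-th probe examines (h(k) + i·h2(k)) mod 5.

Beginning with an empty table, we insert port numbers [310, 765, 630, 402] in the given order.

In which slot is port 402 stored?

1

Insert 310: h=0, slot 0 empty -> index 0.
Insert 765: h=0, h2=2, slot 0 occupied -> index 2.
Insert 630: h=0, h2=3, slot 0 occupied -> index 3.
Insert 402: h=2, h2=3, slots 2,0,3 occupied -> index 1.
Table: [310, 402, 765, 630, —]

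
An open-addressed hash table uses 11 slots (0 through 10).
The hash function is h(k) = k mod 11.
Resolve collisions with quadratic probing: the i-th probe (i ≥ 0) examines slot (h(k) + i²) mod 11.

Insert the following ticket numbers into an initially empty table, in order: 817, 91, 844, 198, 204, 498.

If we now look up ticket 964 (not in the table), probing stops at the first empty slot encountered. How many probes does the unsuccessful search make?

817: h=3 => slot 3
91: h=3, probe 3,4 => slot 4
844: h=8 => slot 8
198: h=0 => slot 0
204: h=6 => slot 6
498: h=3, probe 3,4,7 => slot 7
Table: [198, —, —, 817, 91, —, 204, 498, 844, —, —]
Lookup 964: h=7, probe 7,8,0,5 → slot 5 empty, not found.

4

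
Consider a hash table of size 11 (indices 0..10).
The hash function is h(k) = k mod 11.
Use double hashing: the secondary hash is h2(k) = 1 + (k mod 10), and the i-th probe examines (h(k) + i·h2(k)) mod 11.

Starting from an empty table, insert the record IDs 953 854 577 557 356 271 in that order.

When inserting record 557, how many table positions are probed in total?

Insert 953: h=7, slot 7 empty -> index 7.
Insert 854: h=7, h2=5, slot 7 occupied -> index 1.
Insert 577: h=5, slot 5 empty -> index 5.
Insert 557: h=7, h2=8, slot 7 occupied -> index 4.
Insert 356: h=4, h2=7, slot 4 occupied -> index 0.
Insert 271: h=7, h2=2, slot 7 occupied -> index 9.
Table: [356, 854, ∅, ∅, 557, 577, ∅, 953, ∅, 271, ∅]

2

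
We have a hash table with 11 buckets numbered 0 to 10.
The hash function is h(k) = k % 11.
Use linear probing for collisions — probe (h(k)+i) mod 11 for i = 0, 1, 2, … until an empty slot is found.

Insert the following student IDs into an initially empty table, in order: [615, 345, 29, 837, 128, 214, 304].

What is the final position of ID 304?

Insert 615: h=10, slot 10 empty -> index 10.
Insert 345: h=4, slot 4 empty -> index 4.
Insert 29: h=7, slot 7 empty -> index 7.
Insert 837: h=1, slot 1 empty -> index 1.
Insert 128: h=7, slot 7 occupied -> index 8.
Insert 214: h=5, slot 5 empty -> index 5.
Insert 304: h=7, slots 7,8 occupied -> index 9.
Table: [∅, 837, ∅, ∅, 345, 214, ∅, 29, 128, 304, 615]

9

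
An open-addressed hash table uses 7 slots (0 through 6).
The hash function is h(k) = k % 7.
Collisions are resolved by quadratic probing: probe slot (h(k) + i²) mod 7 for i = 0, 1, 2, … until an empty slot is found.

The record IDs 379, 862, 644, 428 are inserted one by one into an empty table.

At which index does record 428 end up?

Insert 379: h=1, slot 1 empty -> index 1.
Insert 862: h=1, slot 1 occupied -> index 2.
Insert 644: h=0, slot 0 empty -> index 0.
Insert 428: h=1, slots 1,2 occupied -> index 5.
Table: [644, 379, 862, _, _, 428, _]

5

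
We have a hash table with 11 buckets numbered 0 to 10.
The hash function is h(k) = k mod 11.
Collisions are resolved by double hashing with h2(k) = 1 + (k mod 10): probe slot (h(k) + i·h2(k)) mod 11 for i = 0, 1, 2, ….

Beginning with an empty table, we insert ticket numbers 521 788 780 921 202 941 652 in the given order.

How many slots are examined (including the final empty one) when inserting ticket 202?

521: h=4 -> slot 4
788: h=7 -> slot 7
780: h=10 -> slot 10
921: h=8 -> slot 8
202: h=4, h2=3, probe 4,7,10,2 -> slot 2
941: h=6 -> slot 6
652: h=3 -> slot 3
Table: [_, _, 202, 652, 521, _, 941, 788, 921, _, 780]

4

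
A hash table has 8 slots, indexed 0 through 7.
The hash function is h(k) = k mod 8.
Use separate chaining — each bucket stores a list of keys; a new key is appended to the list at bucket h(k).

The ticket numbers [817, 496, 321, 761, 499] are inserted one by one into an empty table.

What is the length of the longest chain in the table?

Insert 817: h=1, bucket 1 empty -> new chain.
Insert 496: h=0, bucket 0 empty -> new chain.
Insert 321: h=1, bucket 1 nonempty -> append to chain.
Insert 761: h=1, bucket 1 nonempty -> append to chain.
Insert 499: h=3, bucket 3 empty -> new chain.
Final buckets:
0: 496
1: 817 -> 321 -> 761
2: —
3: 499
4: —
5: —
6: —
7: —

3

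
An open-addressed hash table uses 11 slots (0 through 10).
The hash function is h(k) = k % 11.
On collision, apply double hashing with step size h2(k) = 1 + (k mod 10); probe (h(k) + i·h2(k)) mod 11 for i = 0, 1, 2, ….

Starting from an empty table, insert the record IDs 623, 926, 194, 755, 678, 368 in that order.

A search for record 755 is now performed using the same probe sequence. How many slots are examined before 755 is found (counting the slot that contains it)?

Insert 623: h=7, slot 7 empty => index 7.
Insert 926: h=2, slot 2 empty => index 2.
Insert 194: h=7, h2=5, slot 7 occupied => index 1.
Insert 755: h=7, h2=6, slots 7,2 occupied => index 8.
Insert 678: h=7, h2=9, slot 7 occupied => index 5.
Insert 368: h=5, h2=9, slot 5 occupied => index 3.
Table: [_, 194, 926, 368, _, 678, _, 623, 755, _, _]
Lookup 755: h=7, h2=6, probe 7,2,8 → found at 8.

3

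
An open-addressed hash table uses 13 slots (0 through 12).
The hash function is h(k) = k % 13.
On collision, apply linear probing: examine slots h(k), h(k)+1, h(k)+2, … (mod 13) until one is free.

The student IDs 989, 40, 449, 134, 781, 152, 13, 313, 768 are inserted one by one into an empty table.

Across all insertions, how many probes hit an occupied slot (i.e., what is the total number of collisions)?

989: h=1 => slot 1
40: h=1, probe 1,2 => slot 2
449: h=7 => slot 7
134: h=4 => slot 4
781: h=1, probe 1,2,3 => slot 3
152: h=9 => slot 9
13: h=0 => slot 0
313: h=1, probe 1,2,3,4,5 => slot 5
768: h=1, probe 1,2,3,4,5,6 => slot 6
Table: [13, 989, 40, 781, 134, 313, 768, 449, ., 152, ., ., .]

12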